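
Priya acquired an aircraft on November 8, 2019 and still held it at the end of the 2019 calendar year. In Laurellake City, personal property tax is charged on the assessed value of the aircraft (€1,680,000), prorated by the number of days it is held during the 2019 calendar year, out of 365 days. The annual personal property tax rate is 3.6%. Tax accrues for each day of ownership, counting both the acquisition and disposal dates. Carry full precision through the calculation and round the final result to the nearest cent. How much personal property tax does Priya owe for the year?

€8,947.73

Days held (November 8 – December 31, 2019): 54 out of 365
Tax = €1,680,000 × 3.6% × 54/365 = €8,947.7260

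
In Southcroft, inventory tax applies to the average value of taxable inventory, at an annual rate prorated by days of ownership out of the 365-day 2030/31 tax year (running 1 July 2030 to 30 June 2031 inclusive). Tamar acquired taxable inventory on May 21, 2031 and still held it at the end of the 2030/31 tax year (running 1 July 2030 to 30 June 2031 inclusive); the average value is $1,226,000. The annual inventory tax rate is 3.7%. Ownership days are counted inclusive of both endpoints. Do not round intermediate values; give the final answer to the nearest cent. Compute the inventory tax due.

Days held (May 21 – June 30, 2031): 41 out of 365
Tax = $1,226,000 × 3.7% × 41/365 = $5,095.4575

$5,095.46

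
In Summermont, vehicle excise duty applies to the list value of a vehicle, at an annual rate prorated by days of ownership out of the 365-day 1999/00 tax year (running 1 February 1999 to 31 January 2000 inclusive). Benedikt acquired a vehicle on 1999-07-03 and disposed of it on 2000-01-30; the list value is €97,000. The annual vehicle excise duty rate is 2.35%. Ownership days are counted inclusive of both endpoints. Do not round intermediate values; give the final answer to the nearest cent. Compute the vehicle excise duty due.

€1,323.98

Days held (1999-07-03 to 2000-01-30): 212 out of 365
Tax = €97,000 × 2.35% × 212/365 = €1,323.9836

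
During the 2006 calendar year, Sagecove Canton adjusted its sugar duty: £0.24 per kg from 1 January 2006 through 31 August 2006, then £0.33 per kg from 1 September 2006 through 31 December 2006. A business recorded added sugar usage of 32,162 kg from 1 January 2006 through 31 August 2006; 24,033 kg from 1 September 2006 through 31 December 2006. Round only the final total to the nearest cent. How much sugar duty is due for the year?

£15,649.77

1 January – 31 August 2006: 32,162 kg at £0.24/kg → £7,718.88
1 September – 31 December 2006: 24,033 kg at £0.33/kg → £7,930.89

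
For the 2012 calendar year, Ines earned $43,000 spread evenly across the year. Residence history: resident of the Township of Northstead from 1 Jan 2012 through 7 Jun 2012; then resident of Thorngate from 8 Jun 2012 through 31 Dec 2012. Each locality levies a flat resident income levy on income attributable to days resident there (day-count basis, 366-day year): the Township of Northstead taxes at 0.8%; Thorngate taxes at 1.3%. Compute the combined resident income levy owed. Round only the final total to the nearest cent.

The Township of Northstead, 1 Jan – 7 Jun 2012: 159 days → $43,000 × 0.8% × 159/366 = $149.4426
Thorngate, 8 Jun – 31 Dec 2012: 207 days → $43,000 × 1.3% × 207/366 = $316.1557
Total = $465.5984

$465.60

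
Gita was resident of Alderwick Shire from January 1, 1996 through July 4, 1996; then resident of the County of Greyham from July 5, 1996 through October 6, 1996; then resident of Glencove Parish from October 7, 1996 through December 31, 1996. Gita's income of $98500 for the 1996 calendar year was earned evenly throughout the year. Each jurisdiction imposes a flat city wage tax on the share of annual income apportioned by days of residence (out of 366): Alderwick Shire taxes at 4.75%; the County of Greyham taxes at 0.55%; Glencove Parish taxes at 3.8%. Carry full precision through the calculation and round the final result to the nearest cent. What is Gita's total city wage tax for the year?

$3396.37

Alderwick Shire, January 1 – July 4, 1996: 186 days → $98500 × 4.75% × 186/366 = $2377.7254
The County of Greyham, July 5 – October 6, 1996: 94 days → $98500 × 0.55% × 94/366 = $139.1380
Glencove Parish, October 7 – December 31, 1996: 86 days → $98500 × 3.8% × 86/366 = $879.5027
Total = $3396.3661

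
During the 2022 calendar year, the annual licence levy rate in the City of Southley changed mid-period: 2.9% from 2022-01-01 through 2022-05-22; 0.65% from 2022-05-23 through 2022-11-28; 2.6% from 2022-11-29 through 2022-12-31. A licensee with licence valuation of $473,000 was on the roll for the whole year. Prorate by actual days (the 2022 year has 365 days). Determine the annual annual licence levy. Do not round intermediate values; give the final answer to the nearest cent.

2022-01-01 to 2022-05-22: 142 days at 2.9% → $473,000 × 2.9% × 142/365 = $5,336.4767
2022-05-23 to 2022-11-28: 190 days at 0.65% → $473,000 × 0.65% × 190/365 = $1,600.4247
2022-11-29 to 2022-12-31: 33 days at 2.6% → $473,000 × 2.6% × 33/365 = $1,111.8740
Total = $8,048.7753

$8,048.78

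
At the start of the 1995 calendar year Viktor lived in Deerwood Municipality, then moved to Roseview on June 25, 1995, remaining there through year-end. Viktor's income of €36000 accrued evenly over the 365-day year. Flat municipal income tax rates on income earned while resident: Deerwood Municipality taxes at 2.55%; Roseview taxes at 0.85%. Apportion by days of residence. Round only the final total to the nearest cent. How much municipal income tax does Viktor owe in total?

€599.42

Deerwood Municipality, January 1 – June 24, 1995: 175 days → €36000 × 2.55% × 175/365 = €440.1370
Roseview, June 25 – December 31, 1995: 190 days → €36000 × 0.85% × 190/365 = €159.2877
Total = €599.4247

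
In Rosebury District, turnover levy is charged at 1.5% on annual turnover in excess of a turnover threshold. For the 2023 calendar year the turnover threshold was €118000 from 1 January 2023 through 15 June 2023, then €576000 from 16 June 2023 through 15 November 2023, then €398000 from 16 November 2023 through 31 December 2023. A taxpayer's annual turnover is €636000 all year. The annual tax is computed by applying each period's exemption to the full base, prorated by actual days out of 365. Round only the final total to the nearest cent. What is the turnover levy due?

€4360.93

1 January – 15 June 2023: 166 days, exemption €118000 → (€636000 − €118000) × 1.5% × 166/365 = €3533.7534
16 June – 15 November 2023: 153 days, exemption €576000 → (€636000 − €576000) × 1.5% × 153/365 = €377.2603
16 November – 31 December 2023: 46 days, exemption €398000 → (€636000 − €398000) × 1.5% × 46/365 = €449.9178
Total = €4360.9315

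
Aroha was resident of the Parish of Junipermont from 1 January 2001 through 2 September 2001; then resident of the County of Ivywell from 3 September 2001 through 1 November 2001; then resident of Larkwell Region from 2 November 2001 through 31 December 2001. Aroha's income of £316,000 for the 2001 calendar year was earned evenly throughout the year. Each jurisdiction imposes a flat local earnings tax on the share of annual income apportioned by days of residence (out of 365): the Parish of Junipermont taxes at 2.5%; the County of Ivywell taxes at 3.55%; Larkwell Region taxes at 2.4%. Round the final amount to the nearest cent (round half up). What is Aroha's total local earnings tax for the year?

£8,393.48

The Parish of Junipermont, 1 January – 2 September 2001: 245 days → £316,000 × 2.5% × 245/365 = £5,302.7397
The County of Ivywell, 3 September – 1 November 2001: 60 days → £316,000 × 3.55% × 60/365 = £1,844.0548
Larkwell Region, 2 November – 31 December 2001: 60 days → £316,000 × 2.4% × 60/365 = £1,246.6849
Total = £8,393.4795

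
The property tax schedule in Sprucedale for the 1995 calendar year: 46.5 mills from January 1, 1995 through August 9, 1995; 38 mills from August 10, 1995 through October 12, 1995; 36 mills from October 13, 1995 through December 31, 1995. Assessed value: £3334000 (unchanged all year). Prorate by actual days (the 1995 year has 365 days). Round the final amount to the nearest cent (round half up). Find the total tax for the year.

£142389.20

January 1 – August 9, 1995: 221 days at 46.5 mills → £3334000 × 4.65% × 221/365 = £93868.0849
August 10 – October 12, 1995: 64 days at 38 mills → £3334000 × 3.8% × 64/365 = £22214.4877
October 13 – December 31, 1995: 80 days at 36 mills → £3334000 × 3.6% × 80/365 = £26306.6301
Total = £142389.2027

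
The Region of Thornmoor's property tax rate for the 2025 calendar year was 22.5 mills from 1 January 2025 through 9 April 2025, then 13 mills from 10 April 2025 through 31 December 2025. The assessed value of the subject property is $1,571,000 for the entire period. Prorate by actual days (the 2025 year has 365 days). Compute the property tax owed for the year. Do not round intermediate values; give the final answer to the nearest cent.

$24,471.02

1 January – 9 April 2025: 99 days at 22.5 mills → $1,571,000 × 2.25% × 99/365 = $9,587.4041
10 April – 31 December 2025: 266 days at 13 mills → $1,571,000 × 1.3% × 266/365 = $14,883.6110
Total = $24,471.0151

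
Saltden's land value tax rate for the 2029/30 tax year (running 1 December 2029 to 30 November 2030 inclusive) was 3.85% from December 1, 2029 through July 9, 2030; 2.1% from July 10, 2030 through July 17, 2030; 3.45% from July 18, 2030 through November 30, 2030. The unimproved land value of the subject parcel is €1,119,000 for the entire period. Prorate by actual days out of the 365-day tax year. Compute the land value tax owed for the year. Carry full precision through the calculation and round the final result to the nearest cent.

€40,984.52

December 1, 2029 – July 9, 2030: 221 days at 3.85% → €1,119,000 × 3.85% × 221/365 = €26,084.9630
July 10 – July 17, 2030: 8 days at 2.1% → €1,119,000 × 2.1% × 8/365 = €515.0466
July 18 – November 30, 2030: 136 days at 3.45% → €1,119,000 × 3.45% × 136/365 = €14,384.5151
Total = €40,984.5247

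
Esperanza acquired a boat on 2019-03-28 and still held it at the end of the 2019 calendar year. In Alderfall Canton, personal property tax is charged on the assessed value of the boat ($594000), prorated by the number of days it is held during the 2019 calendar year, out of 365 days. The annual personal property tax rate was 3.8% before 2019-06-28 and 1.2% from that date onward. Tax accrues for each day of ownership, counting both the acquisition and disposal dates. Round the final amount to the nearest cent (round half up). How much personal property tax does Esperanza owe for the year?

$9341.26

2019-03-28 to 2019-06-27: 92 days at 3.8% → $594000 × 3.8% × 92/365 = $5689.3808
2019-06-28 to 2019-12-31: 187 days at 1.2% → $594000 × 1.2% × 187/365 = $3651.8795
Total = $9341.2603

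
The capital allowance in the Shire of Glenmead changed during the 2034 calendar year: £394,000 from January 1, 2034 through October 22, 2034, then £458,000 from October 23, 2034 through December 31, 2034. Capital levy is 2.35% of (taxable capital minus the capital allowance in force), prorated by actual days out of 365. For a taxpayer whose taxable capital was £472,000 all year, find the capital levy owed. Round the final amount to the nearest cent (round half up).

£1,544.56

January 1 – October 22, 2034: 295 days, exemption £394,000 → (£472,000 − £394,000) × 2.35% × 295/365 = £1,481.4658
October 23 – December 31, 2034: 70 days, exemption £458,000 → (£472,000 − £458,000) × 2.35% × 70/365 = £63.0959
Total = £1,544.5616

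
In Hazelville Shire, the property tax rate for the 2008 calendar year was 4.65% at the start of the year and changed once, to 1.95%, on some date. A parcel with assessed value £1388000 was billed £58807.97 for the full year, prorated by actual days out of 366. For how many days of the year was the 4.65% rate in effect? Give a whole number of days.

Let d = days at the first rate; then 366 − d days at the second rate.
£1388000 × [4.65%·d + 1.95%·(366−d)] / 366 = £58807.97
Solving gives d = 310, so the new rate took effect on 6 November 2008.

310 days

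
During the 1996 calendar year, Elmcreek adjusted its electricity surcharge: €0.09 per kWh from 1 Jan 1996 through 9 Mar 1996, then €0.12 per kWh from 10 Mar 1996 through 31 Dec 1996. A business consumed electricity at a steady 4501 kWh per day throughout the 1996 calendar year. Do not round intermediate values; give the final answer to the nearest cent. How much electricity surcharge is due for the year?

€188,366.85

1 Jan – 9 Mar 1996: 69 days × 4501 kWh/day = 310,569 kWh at €0.09/kWh → €27,951.21
10 Mar – 31 Dec 1996: 297 days × 4501 kWh/day = 1,336,797 kWh at €0.12/kWh → €160,415.64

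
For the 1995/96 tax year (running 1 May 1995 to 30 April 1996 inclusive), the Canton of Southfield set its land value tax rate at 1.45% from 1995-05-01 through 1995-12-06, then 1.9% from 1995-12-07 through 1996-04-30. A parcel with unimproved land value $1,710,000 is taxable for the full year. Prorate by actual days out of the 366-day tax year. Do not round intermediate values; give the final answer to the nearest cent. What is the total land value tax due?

$27,864.59

1995-05-01 to 1995-12-06: 220 days at 1.45% → $1,710,000 × 1.45% × 220/366 = $14,904.0984
1995-12-07 to 1996-04-30: 146 days at 1.9% → $1,710,000 × 1.9% × 146/366 = $12,960.4918
Total = $27,864.5902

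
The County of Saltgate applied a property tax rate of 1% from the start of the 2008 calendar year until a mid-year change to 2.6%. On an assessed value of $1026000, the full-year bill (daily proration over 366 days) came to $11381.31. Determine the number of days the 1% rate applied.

Let d = days at the first rate; then 366 − d days at the second rate.
$1026000 × [1%·d + 2.6%·(366−d)] / 366 = $11381.31
Solving gives d = 341, so the new rate took effect on 7 Dec 2008.

341 days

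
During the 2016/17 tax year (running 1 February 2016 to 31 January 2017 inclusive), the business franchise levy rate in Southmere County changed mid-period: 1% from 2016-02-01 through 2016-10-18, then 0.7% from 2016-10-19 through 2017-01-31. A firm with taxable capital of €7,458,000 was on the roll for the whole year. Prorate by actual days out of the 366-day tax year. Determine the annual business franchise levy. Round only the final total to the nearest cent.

2016-02-01 to 2016-10-18: 261 days at 1% → €7,458,000 × 1% × 261/366 = €53,184.0984
2016-10-19 to 2017-01-31: 105 days at 0.7% → €7,458,000 × 0.7% × 105/366 = €14,977.1311
Total = €68,161.2295

€68,161.23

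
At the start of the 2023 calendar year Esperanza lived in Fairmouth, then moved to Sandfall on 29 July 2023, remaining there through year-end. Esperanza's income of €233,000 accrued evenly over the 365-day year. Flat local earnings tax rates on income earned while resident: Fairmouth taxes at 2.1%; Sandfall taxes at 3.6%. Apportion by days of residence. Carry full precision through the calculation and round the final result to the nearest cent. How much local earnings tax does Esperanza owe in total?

€6,386.75

Fairmouth, 1 January – 28 July 2023: 209 days → €233,000 × 2.1% × 209/365 = €2,801.7452
Sandfall, 29 July – 31 December 2023: 156 days → €233,000 × 3.6% × 156/365 = €3,585.0082
Total = €6,386.7534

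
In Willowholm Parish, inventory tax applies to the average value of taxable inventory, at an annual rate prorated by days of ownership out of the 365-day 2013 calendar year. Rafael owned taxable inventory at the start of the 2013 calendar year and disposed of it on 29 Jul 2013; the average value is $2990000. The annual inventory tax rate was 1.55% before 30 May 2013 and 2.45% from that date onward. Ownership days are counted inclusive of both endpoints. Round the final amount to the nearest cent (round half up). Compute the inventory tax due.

$31161.53

1 Jan – 29 May 2013: 149 days at 1.55% → $2990000 × 1.55% × 149/365 = $18918.9178
30 May – 29 Jul 2013: 61 days at 2.45% → $2990000 × 2.45% × 61/365 = $12242.6164
Total = $31161.5342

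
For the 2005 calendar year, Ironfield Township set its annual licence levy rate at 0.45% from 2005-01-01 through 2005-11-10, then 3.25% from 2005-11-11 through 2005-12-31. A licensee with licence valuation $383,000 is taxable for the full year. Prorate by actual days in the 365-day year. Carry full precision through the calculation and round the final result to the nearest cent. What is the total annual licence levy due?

$3,221.92

2005-01-01 to 2005-11-10: 314 days at 0.45% → $383,000 × 0.45% × 314/365 = $1,482.6822
2005-11-11 to 2005-12-31: 51 days at 3.25% → $383,000 × 3.25% × 51/365 = $1,739.2397
Total = $3,221.9219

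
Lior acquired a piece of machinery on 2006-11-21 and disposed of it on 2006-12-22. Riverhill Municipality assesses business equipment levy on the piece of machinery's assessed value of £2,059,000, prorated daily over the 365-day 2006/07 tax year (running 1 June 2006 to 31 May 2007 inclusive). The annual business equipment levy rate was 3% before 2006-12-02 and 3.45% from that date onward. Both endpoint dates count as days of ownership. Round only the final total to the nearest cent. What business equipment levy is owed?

£5,948.54

2006-11-21 to 2006-12-01: 11 days at 3% → £2,059,000 × 3% × 11/365 = £1,861.5616
2006-12-02 to 2006-12-22: 21 days at 3.45% → £2,059,000 × 3.45% × 21/365 = £4,086.9740
Total = £5,948.5356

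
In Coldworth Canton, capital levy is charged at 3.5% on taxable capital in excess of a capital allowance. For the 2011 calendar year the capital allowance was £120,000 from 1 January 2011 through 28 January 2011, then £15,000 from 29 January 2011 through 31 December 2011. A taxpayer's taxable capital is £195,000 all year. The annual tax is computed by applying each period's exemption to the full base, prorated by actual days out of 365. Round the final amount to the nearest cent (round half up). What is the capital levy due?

1 January – 28 January 2011: 28 days, exemption £120,000 → (£195,000 − £120,000) × 3.5% × 28/365 = £201.3699
29 January – 31 December 2011: 337 days, exemption £15,000 → (£195,000 − £15,000) × 3.5% × 337/365 = £5,816.7123
Total = £6,018.0822

£6,018.08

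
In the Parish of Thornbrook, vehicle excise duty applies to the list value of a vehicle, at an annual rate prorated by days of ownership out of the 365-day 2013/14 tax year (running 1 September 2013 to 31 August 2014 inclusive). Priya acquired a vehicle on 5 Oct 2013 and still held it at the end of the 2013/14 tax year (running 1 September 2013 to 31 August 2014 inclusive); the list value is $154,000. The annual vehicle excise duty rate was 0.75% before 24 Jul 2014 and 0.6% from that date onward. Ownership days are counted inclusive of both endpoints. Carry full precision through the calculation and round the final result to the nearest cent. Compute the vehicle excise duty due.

$1,022.73

5 Oct 2013 – 23 Jul 2014: 292 days at 0.75% → $154,000 × 0.75% × 292/365 = $924.0000
24 Jul – 31 Aug 2014: 39 days at 0.6% → $154,000 × 0.6% × 39/365 = $98.7288
Total = $1,022.7288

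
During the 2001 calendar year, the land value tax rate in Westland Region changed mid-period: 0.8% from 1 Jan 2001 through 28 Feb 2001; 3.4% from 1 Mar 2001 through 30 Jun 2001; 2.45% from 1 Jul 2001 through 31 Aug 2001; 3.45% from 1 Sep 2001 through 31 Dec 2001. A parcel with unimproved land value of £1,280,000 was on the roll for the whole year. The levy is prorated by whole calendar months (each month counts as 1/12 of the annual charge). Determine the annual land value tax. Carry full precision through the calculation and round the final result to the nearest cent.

£36,160.00

1 Jan – 28 Feb 2001: 2 months at 0.8% → £1,280,000 × 0.8% × 2/12 = £1,706.6667
1 Mar – 30 Jun 2001: 4 months at 3.4% → £1,280,000 × 3.4% × 4/12 = £14,506.6667
1 Jul – 31 Aug 2001: 2 months at 2.45% → £1,280,000 × 2.45% × 2/12 = £5,226.6667
1 Sep – 31 Dec 2001: 4 months at 3.45% → £1,280,000 × 3.45% × 4/12 = £14,720.0000
Total = £36,160.0000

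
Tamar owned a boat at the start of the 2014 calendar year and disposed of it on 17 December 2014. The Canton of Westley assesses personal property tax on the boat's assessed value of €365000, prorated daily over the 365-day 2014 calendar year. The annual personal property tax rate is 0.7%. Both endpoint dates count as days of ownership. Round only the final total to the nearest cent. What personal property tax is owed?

Days held (1 January – 17 December 2014): 351 out of 365
Tax = €365000 × 0.7% × 351/365 = €2457.0000

€2457.00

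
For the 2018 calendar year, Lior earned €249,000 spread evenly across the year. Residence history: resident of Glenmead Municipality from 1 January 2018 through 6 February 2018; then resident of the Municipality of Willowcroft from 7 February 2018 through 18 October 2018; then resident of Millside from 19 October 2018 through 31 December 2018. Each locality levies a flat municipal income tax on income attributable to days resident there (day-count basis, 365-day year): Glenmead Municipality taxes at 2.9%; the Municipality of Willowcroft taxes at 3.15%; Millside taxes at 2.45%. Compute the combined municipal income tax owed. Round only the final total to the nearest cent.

€7,427.02

Glenmead Municipality, 1 January – 6 February 2018: 37 days → €249,000 × 2.9% × 37/365 = €731.9918
The Municipality of Willowcroft, 7 February – 18 October 2018: 254 days → €249,000 × 3.15% × 254/365 = €5,458.2164
Millside, 19 October – 31 December 2018: 74 days → €249,000 × 2.45% × 74/365 = €1,236.8137
Total = €7,427.0219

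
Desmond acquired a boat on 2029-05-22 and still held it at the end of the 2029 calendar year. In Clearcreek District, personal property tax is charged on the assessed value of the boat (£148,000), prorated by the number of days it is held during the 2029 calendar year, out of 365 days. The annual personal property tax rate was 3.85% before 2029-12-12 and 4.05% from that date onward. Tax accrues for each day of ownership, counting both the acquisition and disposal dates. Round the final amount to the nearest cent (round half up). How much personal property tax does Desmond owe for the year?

£3,513.07

2029-05-22 to 2029-12-11: 204 days at 3.85% → £148,000 × 3.85% × 204/365 = £3,184.6356
2029-12-12 to 2029-12-31: 20 days at 4.05% → £148,000 × 4.05% × 20/365 = £328.4384
Total = £3,513.0740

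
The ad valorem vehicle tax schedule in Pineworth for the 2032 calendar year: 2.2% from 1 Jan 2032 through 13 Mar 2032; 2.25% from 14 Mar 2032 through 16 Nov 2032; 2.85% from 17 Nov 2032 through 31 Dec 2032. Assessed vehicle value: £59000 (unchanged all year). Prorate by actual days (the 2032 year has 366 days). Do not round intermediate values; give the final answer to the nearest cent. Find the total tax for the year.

£1365.14

1 Jan – 13 Mar 2032: 73 days at 2.2% → £59000 × 2.2% × 73/366 = £258.8907
14 Mar – 16 Nov 2032: 248 days at 2.25% → £59000 × 2.25% × 248/366 = £899.5082
17 Nov – 31 Dec 2032: 45 days at 2.85% → £59000 × 2.85% × 45/366 = £206.7418
Total = £1365.1407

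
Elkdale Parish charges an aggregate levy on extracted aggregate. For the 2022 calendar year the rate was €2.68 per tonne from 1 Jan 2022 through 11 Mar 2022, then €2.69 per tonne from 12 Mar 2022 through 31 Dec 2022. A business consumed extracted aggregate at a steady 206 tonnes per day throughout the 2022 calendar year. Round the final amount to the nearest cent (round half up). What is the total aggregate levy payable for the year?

€202,116.90

1 Jan – 11 Mar 2022: 70 days × 206 tonnes/day = 14,420 tonnes at €2.68/tonne → €38,645.60
12 Mar – 31 Dec 2022: 295 days × 206 tonnes/day = 60,770 tonnes at €2.69/tonne → €163,471.30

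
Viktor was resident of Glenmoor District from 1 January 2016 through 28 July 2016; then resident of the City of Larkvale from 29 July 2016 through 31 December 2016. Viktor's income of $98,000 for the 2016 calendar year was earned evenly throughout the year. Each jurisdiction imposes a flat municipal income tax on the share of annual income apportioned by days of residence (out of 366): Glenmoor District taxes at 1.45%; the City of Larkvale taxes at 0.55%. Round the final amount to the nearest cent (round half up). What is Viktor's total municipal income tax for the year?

$1,045.07

Glenmoor District, 1 January – 28 July 2016: 210 days → $98,000 × 1.45% × 210/366 = $815.3279
The City of Larkvale, 29 July – 31 December 2016: 156 days → $98,000 × 0.55% × 156/366 = $229.7377
Total = $1,045.0656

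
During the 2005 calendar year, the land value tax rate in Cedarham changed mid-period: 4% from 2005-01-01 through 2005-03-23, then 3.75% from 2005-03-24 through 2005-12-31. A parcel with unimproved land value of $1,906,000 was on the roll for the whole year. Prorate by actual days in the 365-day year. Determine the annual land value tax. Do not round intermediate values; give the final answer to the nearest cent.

$72,545.49

2005-01-01 to 2005-03-23: 82 days at 4% → $1,906,000 × 4% × 82/365 = $17,127.8904
2005-03-24 to 2005-12-31: 283 days at 3.75% → $1,906,000 × 3.75% × 283/365 = $55,417.6027
Total = $72,545.4932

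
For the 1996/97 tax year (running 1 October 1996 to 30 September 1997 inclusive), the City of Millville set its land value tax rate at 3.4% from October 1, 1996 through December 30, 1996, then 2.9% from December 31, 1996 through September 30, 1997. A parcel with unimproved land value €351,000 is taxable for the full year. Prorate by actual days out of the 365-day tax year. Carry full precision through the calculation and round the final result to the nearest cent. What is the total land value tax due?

October 1 – December 30, 1996: 91 days at 3.4% → €351,000 × 3.4% × 91/365 = €2,975.3260
December 31, 1996 – September 30, 1997: 274 days at 2.9% → €351,000 × 2.9% × 274/365 = €7,641.2219
Total = €10,616.5479

€10,616.55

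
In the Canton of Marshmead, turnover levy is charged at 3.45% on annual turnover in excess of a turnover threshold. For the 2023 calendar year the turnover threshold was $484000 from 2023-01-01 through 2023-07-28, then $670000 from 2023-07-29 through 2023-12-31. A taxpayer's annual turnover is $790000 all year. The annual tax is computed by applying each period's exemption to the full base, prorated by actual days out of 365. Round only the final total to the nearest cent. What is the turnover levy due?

$7814.39

2023-01-01 to 2023-07-28: 209 days, exemption $484000 → ($790000 − $484000) × 3.45% × 209/365 = $6044.9671
2023-07-29 to 2023-12-31: 156 days, exemption $670000 → ($790000 − $670000) × 3.45% × 156/365 = $1769.4247
Total = $7814.3918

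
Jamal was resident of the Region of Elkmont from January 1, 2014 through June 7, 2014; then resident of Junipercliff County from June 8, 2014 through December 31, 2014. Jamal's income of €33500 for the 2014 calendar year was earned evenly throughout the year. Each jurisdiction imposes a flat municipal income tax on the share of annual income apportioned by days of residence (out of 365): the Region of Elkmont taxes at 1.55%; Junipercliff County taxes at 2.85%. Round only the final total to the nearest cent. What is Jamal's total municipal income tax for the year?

€766.23

The Region of Elkmont, January 1 – June 7, 2014: 158 days → €33500 × 1.55% × 158/365 = €224.7712
Junipercliff County, June 8 – December 31, 2014: 207 days → €33500 × 2.85% × 207/365 = €541.4610
Total = €766.2322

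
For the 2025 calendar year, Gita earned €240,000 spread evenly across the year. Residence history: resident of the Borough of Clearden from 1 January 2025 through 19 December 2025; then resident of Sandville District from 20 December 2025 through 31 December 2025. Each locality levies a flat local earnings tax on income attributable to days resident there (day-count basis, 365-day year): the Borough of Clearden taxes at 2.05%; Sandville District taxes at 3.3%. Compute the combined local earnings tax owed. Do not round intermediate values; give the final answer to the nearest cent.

€5,018.63

The Borough of Clearden, 1 January – 19 December 2025: 353 days → €240,000 × 2.05% × 353/365 = €4,758.2466
Sandville District, 20 December – 31 December 2025: 12 days → €240,000 × 3.3% × 12/365 = €260.3836
Total = €5,018.6301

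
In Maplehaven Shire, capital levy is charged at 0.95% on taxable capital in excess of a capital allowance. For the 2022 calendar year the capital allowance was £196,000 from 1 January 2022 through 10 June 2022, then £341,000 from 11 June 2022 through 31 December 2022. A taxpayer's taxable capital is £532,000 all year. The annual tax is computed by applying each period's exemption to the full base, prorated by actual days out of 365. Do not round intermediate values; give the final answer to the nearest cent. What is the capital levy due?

1 January – 10 June 2022: 161 days, exemption £196,000 → (£532,000 − £196,000) × 0.95% × 161/365 = £1,407.9781
11 June – 31 December 2022: 204 days, exemption £341,000 → (£532,000 − £341,000) × 0.95% × 204/365 = £1,014.1315
Total = £2,422.1096

£2,422.11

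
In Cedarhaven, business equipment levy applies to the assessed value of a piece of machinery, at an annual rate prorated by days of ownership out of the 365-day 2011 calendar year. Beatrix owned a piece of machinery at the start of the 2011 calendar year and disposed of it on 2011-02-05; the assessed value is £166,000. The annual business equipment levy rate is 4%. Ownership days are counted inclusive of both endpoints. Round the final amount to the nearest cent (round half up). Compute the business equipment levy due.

Days held (2011-01-01 to 2011-02-05): 36 out of 365
Tax = £166,000 × 4% × 36/365 = £654.9041

£654.90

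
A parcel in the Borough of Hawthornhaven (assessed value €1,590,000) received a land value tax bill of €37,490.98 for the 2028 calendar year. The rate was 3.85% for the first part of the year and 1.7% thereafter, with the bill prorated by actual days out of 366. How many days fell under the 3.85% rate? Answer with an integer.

112 days

Let d = days at the first rate; then 366 − d days at the second rate.
€1,590,000 × [3.85%·d + 1.7%·(366−d)] / 366 = €37,490.98
Solving gives d = 112, so the new rate took effect on 22 Apr 2028.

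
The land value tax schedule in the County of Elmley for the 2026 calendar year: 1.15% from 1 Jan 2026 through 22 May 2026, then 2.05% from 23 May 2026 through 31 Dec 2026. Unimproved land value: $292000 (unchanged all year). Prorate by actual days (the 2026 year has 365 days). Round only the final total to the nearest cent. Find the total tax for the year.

$4963.60

1 Jan – 22 May 2026: 142 days at 1.15% → $292000 × 1.15% × 142/365 = $1306.4000
23 May – 31 Dec 2026: 223 days at 2.05% → $292000 × 2.05% × 223/365 = $3657.2000
Total = $4963.6000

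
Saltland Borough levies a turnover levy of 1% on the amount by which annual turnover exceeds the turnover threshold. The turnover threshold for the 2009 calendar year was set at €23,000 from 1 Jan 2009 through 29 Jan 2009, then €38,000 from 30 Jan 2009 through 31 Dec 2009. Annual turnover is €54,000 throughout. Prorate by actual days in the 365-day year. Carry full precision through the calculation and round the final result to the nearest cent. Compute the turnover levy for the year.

€171.92

1 Jan – 29 Jan 2009: 29 days, exemption €23,000 → (€54,000 − €23,000) × 1% × 29/365 = €24.6301
30 Jan – 31 Dec 2009: 336 days, exemption €38,000 → (€54,000 − €38,000) × 1% × 336/365 = €147.2877
Total = €171.9178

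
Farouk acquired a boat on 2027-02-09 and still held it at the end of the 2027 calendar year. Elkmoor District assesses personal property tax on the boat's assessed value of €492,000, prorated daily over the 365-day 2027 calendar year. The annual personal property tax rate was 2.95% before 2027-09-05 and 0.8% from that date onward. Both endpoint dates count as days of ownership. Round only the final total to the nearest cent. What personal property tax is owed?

2027-02-09 to 2027-09-04: 208 days at 2.95% → €492,000 × 2.95% × 208/365 = €8,270.9918
2027-09-05 to 2027-12-31: 118 days at 0.8% → €492,000 × 0.8% × 118/365 = €1,272.4603
Total = €9,543.4521

€9,543.45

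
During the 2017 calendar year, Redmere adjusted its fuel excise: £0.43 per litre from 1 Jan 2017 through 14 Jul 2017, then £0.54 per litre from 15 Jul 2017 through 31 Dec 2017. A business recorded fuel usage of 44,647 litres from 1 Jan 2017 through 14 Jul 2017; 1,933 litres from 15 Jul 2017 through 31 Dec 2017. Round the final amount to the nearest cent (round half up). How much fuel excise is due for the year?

£20,242.03

1 Jan – 14 Jul 2017: 44,647 litres at £0.43/litre → £19,198.21
15 Jul – 31 Dec 2017: 1,933 litres at £0.54/litre → £1,043.82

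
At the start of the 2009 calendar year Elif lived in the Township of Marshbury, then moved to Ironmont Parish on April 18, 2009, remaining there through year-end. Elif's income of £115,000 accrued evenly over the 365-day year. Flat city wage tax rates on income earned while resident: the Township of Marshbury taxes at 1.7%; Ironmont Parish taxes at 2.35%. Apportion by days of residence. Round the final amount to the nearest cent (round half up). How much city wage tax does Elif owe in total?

The Township of Marshbury, January 1 – April 17, 2009: 107 days → £115,000 × 1.7% × 107/365 = £573.1096
Ironmont Parish, April 18 – December 31, 2009: 258 days → £115,000 × 2.35% × 258/365 = £1,910.2603
Total = £2,483.3699

£2,483.37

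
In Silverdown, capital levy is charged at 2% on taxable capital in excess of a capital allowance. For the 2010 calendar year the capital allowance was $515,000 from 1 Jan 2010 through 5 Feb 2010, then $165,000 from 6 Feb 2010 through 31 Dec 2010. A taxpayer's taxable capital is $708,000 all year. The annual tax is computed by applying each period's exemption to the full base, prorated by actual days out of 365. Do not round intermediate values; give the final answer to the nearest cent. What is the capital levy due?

1 Jan – 5 Feb 2010: 36 days, exemption $515,000 → ($708,000 − $515,000) × 2% × 36/365 = $380.7123
6 Feb – 31 Dec 2010: 329 days, exemption $165,000 → ($708,000 − $165,000) × 2% × 329/365 = $9,788.8767
Total = $10,169.5890

$10,169.59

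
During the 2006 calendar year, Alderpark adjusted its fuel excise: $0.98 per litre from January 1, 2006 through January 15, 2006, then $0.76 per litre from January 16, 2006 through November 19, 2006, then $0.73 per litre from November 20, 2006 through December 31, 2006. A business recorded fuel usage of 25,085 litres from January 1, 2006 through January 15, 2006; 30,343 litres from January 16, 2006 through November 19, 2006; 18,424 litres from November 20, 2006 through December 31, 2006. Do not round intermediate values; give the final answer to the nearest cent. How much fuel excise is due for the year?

$61093.50

January 1 – January 15, 2006: 25,085 litres at $0.98/litre → $24583.30
January 16 – November 19, 2006: 30,343 litres at $0.76/litre → $23060.68
November 20 – December 31, 2006: 18,424 litres at $0.73/litre → $13449.52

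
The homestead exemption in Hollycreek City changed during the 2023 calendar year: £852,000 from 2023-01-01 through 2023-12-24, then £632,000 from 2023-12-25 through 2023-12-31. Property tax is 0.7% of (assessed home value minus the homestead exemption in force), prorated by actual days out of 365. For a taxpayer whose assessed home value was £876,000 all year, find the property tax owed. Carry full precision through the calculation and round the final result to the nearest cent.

£197.53

2023-01-01 to 2023-12-24: 358 days, exemption £852,000 → (£876,000 − £852,000) × 0.7% × 358/365 = £164.7781
2023-12-25 to 2023-12-31: 7 days, exemption £632,000 → (£876,000 − £632,000) × 0.7% × 7/365 = £32.7562
Total = £197.5342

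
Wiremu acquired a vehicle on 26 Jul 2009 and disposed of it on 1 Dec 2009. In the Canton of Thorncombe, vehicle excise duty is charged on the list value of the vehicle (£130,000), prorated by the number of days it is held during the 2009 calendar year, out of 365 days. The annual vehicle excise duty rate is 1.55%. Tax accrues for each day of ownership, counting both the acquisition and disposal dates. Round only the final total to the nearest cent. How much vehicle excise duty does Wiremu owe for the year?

£712.15

Days held (26 Jul – 1 Dec 2009): 129 out of 365
Tax = £130,000 × 1.55% × 129/365 = £712.1507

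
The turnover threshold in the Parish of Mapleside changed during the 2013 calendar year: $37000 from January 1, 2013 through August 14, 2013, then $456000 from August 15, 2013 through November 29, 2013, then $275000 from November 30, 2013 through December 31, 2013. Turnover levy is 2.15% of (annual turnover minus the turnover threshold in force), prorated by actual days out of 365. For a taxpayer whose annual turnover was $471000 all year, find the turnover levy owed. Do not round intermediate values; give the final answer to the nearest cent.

$6241.54

January 1 – August 14, 2013: 226 days, exemption $37000 → ($471000 − $37000) × 2.15% × 226/365 = $5777.5507
August 15 – November 29, 2013: 107 days, exemption $456000 → ($471000 − $456000) × 2.15% × 107/365 = $94.5411
November 30 – December 31, 2013: 32 days, exemption $275000 → ($471000 − $275000) × 2.15% × 32/365 = $369.4466
Total = $6241.5384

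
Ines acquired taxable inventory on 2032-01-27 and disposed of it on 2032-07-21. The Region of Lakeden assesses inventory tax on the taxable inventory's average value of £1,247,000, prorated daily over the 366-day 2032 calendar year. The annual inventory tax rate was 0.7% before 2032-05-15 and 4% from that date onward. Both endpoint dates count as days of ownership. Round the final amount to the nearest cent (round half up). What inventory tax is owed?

£11,866.94

2032-01-27 to 2032-05-14: 109 days at 0.7% → £1,247,000 × 0.7% × 109/366 = £2,599.6202
2032-05-15 to 2032-07-21: 68 days at 4% → £1,247,000 × 4% × 68/366 = £9,267.3224
Total = £11,866.9426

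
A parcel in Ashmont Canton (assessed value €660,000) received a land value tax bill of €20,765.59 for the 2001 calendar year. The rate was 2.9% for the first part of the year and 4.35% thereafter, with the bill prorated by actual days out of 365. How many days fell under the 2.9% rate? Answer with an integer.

Let d = days at the first rate; then 365 − d days at the second rate.
€660,000 × [2.9%·d + 4.35%·(365−d)] / 365 = €20,765.59
Solving gives d = 303, so the new rate took effect on 31 October 2001.

303 days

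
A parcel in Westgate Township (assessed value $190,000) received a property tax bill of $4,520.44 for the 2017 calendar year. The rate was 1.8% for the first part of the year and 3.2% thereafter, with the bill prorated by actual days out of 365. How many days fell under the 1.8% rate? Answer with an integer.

214 days

Let d = days at the first rate; then 365 − d days at the second rate.
$190,000 × [1.8%·d + 3.2%·(365−d)] / 365 = $4,520.44
Solving gives d = 214, so the new rate took effect on August 3, 2017.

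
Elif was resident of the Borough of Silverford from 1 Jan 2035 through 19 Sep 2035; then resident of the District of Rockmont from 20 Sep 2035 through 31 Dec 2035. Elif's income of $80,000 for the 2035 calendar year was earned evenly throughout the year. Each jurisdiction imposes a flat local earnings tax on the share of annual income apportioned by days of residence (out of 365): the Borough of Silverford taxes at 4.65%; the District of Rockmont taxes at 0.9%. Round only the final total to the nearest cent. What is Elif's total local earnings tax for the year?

The Borough of Silverford, 1 Jan – 19 Sep 2035: 262 days → $80,000 × 4.65% × 262/365 = $2,670.2466
The District of Rockmont, 20 Sep – 31 Dec 2035: 103 days → $80,000 × 0.9% × 103/365 = $203.1781
Total = $2,873.4247

$2,873.42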